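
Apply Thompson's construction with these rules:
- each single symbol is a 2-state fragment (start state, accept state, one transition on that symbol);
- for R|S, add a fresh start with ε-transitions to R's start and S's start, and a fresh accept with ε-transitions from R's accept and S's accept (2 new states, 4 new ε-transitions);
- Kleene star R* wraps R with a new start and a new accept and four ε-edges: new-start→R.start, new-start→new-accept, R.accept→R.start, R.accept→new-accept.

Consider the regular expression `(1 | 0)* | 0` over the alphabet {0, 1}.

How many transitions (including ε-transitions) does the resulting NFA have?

Building bottom-up:
Each of the 3 symbol leaves contributes 1 transition (1 symbol, 0 ε).
  1 | 0 = 6 transitions (2 symbol, 4 ε)
  (1 | 0)* = 10 transitions (2 symbol, 8 ε)
  (1 | 0)* | 0 = 15 transitions (3 symbol, 12 ε)

15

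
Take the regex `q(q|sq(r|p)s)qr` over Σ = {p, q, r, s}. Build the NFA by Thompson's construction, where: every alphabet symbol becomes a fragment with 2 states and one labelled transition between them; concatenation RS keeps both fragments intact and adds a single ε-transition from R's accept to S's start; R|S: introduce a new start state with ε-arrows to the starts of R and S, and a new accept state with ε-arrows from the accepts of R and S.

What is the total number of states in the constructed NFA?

Recursing over subexpressions:
Each of the 9 symbol leaves contributes a 2-state fragment.
  r|p — 6 states
  sq(r|p)s — 12 states
  q|sq(r|p)s — 16 states
  q(q|sq(r|p)s)qr — 22 states

22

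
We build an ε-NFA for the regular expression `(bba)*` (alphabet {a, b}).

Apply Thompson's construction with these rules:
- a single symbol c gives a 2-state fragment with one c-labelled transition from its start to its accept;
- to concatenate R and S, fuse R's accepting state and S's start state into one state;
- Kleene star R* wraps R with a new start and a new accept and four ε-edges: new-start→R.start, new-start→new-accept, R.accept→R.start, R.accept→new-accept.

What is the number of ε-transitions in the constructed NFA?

By structural recursion:
Each of the 3 symbol leaves contributes 0 ε-transitions.
  bba → 0 ε-transitions
  (bba)* → 4 ε-transitions

4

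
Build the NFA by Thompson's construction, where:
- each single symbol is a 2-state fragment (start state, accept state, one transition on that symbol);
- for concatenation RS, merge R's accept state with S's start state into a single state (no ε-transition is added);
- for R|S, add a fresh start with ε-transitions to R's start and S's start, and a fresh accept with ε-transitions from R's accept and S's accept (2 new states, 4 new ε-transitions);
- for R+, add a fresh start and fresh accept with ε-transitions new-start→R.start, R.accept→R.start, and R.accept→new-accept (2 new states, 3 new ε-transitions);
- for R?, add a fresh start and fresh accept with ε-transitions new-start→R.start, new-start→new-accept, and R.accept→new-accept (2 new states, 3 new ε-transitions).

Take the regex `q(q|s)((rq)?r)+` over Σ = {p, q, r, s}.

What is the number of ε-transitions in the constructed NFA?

10

Building bottom-up:
Each of the 6 symbol leaves contributes 0 ε-transitions.
  q|s : 4 ε-transitions
  rq : 0 ε-transitions
  (rq)? : 3 ε-transitions
  (rq)?r : 3 ε-transitions
  ((rq)?r)+ : 6 ε-transitions
  q(q|s)((rq)?r)+ : 10 ε-transitions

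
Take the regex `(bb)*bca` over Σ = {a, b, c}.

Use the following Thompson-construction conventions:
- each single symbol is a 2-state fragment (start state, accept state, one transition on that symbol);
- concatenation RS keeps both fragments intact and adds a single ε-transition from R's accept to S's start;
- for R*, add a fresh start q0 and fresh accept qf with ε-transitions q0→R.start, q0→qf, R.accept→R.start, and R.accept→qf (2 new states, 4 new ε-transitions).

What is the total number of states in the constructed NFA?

12

Bottom-up over the parse tree:
Each of the 5 symbol leaves contributes a 2-state fragment.
  bb → 4 states
  (bb)* → 6 states
  (bb)*bca → 12 states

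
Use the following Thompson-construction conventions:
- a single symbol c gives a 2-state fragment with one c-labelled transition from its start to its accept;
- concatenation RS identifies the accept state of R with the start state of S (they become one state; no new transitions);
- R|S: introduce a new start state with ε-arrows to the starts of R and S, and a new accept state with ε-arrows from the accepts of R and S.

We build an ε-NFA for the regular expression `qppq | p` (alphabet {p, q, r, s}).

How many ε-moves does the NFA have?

4

Recursing over subexpressions:
Each of the 5 symbol leaves contributes 0 ε-transitions.
  qppq — 0 ε-transitions
  qppq | p — 4 ε-transitions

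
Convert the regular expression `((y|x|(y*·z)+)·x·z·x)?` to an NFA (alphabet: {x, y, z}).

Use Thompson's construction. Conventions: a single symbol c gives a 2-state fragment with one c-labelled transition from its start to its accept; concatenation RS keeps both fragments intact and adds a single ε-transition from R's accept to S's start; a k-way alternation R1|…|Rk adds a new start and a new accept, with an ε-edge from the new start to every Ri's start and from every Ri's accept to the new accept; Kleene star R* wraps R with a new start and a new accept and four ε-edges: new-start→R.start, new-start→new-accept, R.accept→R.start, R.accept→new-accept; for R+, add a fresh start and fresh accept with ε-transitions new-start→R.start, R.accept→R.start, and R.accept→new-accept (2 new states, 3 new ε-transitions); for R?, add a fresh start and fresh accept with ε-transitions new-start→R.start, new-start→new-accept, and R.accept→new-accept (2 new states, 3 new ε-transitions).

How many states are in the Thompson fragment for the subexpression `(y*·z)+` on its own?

8

Fragment for `(y*·z)+`:
Each of the 2 symbol leaves contributes a 2-state fragment.
  y* : 4 states
  y*·z : 6 states
  (y*·z)+ : 8 states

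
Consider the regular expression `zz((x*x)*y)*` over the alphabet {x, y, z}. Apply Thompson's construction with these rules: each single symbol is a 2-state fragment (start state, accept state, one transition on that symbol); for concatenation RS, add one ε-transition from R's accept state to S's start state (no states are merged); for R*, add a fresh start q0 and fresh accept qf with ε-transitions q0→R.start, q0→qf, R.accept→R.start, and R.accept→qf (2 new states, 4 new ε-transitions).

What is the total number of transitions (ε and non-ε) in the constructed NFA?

21

Building bottom-up:
Each of the 5 symbol leaves contributes 1 transition (1 symbol, 0 ε).
  x* — 5 transitions (1 symbol, 4 ε)
  x*x — 7 transitions (2 symbol, 5 ε)
  (x*x)* — 11 transitions (2 symbol, 9 ε)
  (x*x)*y — 13 transitions (3 symbol, 10 ε)
  ((x*x)*y)* — 17 transitions (3 symbol, 14 ε)
  zz((x*x)*y)* — 21 transitions (5 symbol, 16 ε)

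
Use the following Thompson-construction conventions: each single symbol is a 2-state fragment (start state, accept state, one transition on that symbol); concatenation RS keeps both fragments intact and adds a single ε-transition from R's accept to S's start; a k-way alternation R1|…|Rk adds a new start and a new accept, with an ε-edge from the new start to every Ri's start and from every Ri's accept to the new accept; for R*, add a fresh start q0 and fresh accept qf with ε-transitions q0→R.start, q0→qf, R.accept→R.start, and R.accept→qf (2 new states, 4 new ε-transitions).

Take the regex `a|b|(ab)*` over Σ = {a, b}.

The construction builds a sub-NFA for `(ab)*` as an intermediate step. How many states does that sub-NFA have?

6

Fragment for `(ab)*`:
Each of the 2 symbol leaves contributes a 2-state fragment.
  ab = 4 states
  (ab)* = 6 states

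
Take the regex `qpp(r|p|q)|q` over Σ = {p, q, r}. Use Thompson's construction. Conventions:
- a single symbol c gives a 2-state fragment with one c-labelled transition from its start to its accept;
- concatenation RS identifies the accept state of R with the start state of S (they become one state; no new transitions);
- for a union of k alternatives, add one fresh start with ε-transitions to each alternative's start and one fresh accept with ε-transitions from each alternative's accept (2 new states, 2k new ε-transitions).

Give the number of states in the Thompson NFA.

Recursing over subexpressions:
Each of the 7 symbol leaves contributes a 2-state fragment.
  r|p|q → 8 states
  qpp(r|p|q) → 11 states
  qpp(r|p|q)|q → 15 states

15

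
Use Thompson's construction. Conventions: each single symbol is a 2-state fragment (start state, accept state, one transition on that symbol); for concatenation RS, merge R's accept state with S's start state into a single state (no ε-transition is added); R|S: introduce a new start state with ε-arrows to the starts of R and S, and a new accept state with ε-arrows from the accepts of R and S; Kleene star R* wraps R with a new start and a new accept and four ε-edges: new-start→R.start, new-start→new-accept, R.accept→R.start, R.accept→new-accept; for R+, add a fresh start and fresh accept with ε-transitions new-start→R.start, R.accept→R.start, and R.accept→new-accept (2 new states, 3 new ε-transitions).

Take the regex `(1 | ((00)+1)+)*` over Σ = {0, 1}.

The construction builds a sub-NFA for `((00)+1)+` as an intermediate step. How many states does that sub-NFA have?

8

Fragment for `((00)+1)+`:
Each of the 3 symbol leaves contributes a 2-state fragment.
  00 → 3 states
  (00)+ → 5 states
  (00)+1 → 6 states
  ((00)+1)+ → 8 states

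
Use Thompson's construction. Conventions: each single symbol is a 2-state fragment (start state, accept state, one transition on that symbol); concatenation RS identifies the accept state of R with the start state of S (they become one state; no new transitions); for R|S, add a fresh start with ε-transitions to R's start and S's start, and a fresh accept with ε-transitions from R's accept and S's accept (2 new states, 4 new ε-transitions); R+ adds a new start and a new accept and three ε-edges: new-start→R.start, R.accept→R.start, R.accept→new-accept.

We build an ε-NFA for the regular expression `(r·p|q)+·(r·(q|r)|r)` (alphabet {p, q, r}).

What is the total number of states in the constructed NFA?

19

Building bottom-up:
Each of the 7 symbol leaves contributes a 2-state fragment.
  r·p = 3 states
  r·p|q = 7 states
  (r·p|q)+ = 9 states
  q|r = 6 states
  r·(q|r) = 7 states
  r·(q|r)|r = 11 states
  (r·p|q)+·(r·(q|r)|r) = 19 states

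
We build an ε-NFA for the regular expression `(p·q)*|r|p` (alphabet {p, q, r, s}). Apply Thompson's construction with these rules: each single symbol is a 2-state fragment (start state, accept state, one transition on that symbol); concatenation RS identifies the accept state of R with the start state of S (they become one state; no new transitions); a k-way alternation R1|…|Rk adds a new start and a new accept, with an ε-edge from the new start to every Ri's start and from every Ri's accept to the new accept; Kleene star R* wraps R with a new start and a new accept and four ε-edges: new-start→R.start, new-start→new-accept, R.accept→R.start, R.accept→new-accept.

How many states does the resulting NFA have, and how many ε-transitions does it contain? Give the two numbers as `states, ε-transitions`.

11, 10

Recursing over subexpressions:
Each of the 4 symbol leaves contributes 2 states and 0 ε-transitions.
  p·q = 3 states, 0 ε-transitions
  (p·q)* = 5 states, 4 ε-transitions
  (p·q)*|r|p = 11 states, 10 ε-transitions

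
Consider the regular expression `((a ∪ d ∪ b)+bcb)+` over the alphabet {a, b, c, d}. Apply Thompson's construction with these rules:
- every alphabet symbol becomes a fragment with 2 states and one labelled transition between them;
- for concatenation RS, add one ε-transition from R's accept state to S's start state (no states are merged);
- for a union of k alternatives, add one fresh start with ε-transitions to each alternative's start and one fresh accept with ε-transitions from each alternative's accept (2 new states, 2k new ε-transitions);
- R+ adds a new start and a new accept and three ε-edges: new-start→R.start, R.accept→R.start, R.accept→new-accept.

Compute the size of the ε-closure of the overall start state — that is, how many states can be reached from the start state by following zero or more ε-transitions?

6

Let C(F) = |ε-closure(F.start)| within fragment F, and note whether F accepts ε. Symbol fragments have C = 1 and do not accept ε. Then:
  a ∪ d ∪ b : |closure| = 1 + 1 + 1 + 1 = 4 (the new accept is not ε-reachable since no branch accepts ε)
  (a ∪ d ∪ b)+ : new start ε-reaches only the body's start; the new accept needs a symbol first: |closure| = 1 + 4 = 5
  (a ∪ d ∪ b)+bcb : |closure| equals the left operand's closure size = 5 (its accept is not ε-reachable, so the closure stops there)
  ((a ∪ d ∪ b)+bcb)+ : new start ε-reaches only the body's start; the new accept needs a symbol first: |closure| = 1 + 5 = 6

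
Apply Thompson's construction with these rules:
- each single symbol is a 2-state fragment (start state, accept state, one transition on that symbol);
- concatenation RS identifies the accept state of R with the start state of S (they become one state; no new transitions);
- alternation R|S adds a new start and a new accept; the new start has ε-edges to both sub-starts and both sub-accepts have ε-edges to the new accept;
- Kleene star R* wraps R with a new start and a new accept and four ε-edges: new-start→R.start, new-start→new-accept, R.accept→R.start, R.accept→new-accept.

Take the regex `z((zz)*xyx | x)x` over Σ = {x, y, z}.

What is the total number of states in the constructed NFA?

14

Bottom-up over the parse tree:
Each of the 8 symbol leaves contributes a 2-state fragment.
  zz : 3 states
  (zz)* : 5 states
  (zz)*xyx : 8 states
  (zz)*xyx | x : 12 states
  z((zz)*xyx | x)x : 14 states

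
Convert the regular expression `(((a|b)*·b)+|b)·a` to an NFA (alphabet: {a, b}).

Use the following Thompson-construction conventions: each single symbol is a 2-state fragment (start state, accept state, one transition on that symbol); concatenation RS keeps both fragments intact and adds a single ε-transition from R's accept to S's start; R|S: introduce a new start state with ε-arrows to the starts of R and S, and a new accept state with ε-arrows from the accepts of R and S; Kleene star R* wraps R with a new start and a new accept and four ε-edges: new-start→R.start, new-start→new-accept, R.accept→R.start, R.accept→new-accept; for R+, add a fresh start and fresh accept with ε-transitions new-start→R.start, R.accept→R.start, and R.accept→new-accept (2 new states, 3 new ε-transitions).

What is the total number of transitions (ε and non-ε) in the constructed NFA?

By structural recursion:
Each of the 5 symbol leaves contributes 1 transition (1 symbol, 0 ε).
  a|b — 6 transitions (2 symbol, 4 ε)
  (a|b)* — 10 transitions (2 symbol, 8 ε)
  (a|b)*·b — 12 transitions (3 symbol, 9 ε)
  ((a|b)*·b)+ — 15 transitions (3 symbol, 12 ε)
  ((a|b)*·b)+|b — 20 transitions (4 symbol, 16 ε)
  (((a|b)*·b)+|b)·a — 22 transitions (5 symbol, 17 ε)

22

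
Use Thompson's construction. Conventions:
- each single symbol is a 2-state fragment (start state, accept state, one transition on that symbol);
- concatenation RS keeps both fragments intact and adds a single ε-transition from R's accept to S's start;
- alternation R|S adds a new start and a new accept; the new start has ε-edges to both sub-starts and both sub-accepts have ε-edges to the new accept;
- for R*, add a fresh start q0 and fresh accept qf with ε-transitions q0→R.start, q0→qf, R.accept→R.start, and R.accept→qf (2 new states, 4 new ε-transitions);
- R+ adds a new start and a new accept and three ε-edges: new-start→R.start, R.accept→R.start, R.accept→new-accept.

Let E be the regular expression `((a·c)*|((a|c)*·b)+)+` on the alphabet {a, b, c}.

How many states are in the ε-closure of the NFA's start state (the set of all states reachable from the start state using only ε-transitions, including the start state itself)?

14

Compute the ε-closure size of each fragment's start state recursively; a symbol fragment's start has no outgoing ε-edge, so its closure is just itself (size 1).
  a·c — |ε-closure| equals the left operand's closure size = 1 (its accept is not ε-reachable, so the closure stops there)
  (a·c)* — new start has ε-edges to the inner start and to the new accept, so |ε-closure| = 2 + 1 = 3
  a|c — |ε-closure| = 1 + 1 + 1 = 3 (the new accept is not ε-reachable since no branch accepts ε)
  (a|c)* — new start has ε-edges to the inner start and to the new accept, so |ε-closure| = 2 + 3 = 5
  (a|c)*·b — |ε-closure| = 5 + 1 = 6 (closure spills across the concat boundary because the left factor accepts ε)
  ((a|c)*·b)+ — new start ε-reaches only the body's start; the new accept needs a symbol first: |ε-closure| = 1 + 6 = 7
  (a·c)*|((a|c)*·b)+ — new start ε-reaches every alternative's start; at least one alternative accepts ε, so the union's new accept is reached too: |ε-closure| = 1 + 3 + 7 + 1 = 12
  ((a·c)*|((a|c)*·b)+)+ — new start ε-reaches the body's start; the body's accept is ε-reachable, so the new accept is too: |ε-closure| = 1 + 12 + 1 = 14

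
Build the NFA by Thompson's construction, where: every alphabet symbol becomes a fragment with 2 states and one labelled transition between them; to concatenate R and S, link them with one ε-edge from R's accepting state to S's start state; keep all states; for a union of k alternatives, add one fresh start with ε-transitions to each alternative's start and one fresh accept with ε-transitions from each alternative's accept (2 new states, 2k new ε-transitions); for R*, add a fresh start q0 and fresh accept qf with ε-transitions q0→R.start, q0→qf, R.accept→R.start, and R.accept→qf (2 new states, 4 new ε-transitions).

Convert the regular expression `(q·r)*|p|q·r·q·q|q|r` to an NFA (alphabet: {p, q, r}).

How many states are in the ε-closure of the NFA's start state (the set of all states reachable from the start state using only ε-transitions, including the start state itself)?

Work bottom-up. For each fragment F, track |ε-closure(F.start)| and whether F's accept lies in that closure (i.e. whether F accepts ε). A single-symbol fragment has closure size 1 and does not accept ε.
  q·r → C equals the left operand's closure size = 1 (its accept is not ε-reachable, so the closure stops there)
  (q·r)* → C = 1 (new start) + 1 (body) + 1 (new accept) = 3
  q·r·q·q → C equals the left operand's closure size = 1 (its accept is not ε-reachable, so the closure stops there)
  (q·r)*|p|q·r·q·q|q|r → new start ε-reaches every alternative's start; at least one alternative accepts ε, so the union's new accept is reached too: C = 1 + 3 + 1 + 1 + 1 + 1 + 1 = 9

9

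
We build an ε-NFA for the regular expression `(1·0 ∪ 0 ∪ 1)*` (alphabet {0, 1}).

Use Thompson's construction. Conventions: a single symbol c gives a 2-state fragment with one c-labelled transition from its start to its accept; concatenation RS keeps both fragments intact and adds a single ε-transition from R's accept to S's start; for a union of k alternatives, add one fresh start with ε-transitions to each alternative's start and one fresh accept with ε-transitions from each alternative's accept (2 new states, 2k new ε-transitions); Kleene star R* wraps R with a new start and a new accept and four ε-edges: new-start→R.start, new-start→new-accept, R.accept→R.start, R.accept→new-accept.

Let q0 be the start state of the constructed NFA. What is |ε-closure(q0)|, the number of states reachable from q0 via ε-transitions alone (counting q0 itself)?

Let C(F) = |ε-closure(F.start)| within fragment F, and note whether F accepts ε. Symbol fragments have C = 1 and do not accept ε. Then:
  1·0 : |closure| equals the left operand's closure size = 1 (its accept is not ε-reachable, so the closure stops there)
  1·0 ∪ 0 ∪ 1 : new start ε-reaches every alternative's start; none of them accept ε, so the new accept is not reached: |closure| = 1 + 1 + 1 + 1 = 4
  (1·0 ∪ 0 ∪ 1)* : new start has ε-edges to the inner start and to the new accept, so |closure| = 2 + 4 = 6

6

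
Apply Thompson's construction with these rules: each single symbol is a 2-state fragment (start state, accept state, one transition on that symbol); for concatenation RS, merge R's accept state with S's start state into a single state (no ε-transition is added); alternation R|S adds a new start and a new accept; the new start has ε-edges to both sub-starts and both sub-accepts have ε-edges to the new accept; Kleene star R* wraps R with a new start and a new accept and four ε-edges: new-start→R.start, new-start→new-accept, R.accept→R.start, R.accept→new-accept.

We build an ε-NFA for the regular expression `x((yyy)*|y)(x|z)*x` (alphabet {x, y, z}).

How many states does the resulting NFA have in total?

19

Building bottom-up:
Each of the 8 symbol leaves contributes a 2-state fragment.
  yyy — 4 states
  (yyy)* — 6 states
  (yyy)*|y — 10 states
  x|z — 6 states
  (x|z)* — 8 states
  x((yyy)*|y)(x|z)*x — 19 states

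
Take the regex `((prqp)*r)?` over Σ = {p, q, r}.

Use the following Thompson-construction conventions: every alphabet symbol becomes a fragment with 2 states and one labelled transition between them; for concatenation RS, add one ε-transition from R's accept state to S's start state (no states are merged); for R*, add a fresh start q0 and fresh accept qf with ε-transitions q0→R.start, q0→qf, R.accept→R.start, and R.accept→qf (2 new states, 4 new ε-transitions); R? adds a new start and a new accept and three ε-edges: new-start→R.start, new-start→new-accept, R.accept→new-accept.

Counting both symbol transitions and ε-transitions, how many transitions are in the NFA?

16

Bottom-up over the parse tree:
Each of the 5 symbol leaves contributes 1 transition (1 symbol, 0 ε).
  prqp → 7 transitions (4 symbol, 3 ε)
  (prqp)* → 11 transitions (4 symbol, 7 ε)
  (prqp)*r → 13 transitions (5 symbol, 8 ε)
  ((prqp)*r)? → 16 transitions (5 symbol, 11 ε)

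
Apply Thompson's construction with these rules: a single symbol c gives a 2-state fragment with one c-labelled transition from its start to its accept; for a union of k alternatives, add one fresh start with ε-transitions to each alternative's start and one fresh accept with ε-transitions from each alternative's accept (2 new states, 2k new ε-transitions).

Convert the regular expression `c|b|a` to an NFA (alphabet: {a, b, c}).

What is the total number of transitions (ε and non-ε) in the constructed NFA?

Recursing over subexpressions:
Each of the 3 symbol leaves contributes 1 transition (1 symbol, 0 ε).
  c|b|a = 9 transitions (3 symbol, 6 ε)

9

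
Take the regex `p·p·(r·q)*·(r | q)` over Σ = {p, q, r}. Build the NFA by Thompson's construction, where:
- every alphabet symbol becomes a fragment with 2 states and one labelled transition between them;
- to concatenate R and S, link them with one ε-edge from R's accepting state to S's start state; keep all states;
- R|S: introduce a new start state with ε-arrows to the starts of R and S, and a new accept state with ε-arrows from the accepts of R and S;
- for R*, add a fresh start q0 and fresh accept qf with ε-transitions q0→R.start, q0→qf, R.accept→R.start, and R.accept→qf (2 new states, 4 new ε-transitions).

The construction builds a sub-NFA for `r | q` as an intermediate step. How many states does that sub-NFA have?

Fragment for `r | q`:
Each of the 2 symbol leaves contributes a 2-state fragment.
  r | q : 6 states

6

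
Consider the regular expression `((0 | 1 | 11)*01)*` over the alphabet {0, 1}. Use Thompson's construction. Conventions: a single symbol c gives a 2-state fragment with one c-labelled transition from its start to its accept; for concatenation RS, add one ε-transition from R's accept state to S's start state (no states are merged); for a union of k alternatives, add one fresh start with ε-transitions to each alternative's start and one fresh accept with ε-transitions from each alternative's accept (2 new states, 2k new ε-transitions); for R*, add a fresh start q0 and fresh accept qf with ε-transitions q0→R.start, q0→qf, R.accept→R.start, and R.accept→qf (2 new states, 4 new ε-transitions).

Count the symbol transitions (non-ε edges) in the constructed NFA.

6

Recursing over subexpressions:
Each of the 6 symbol leaves contributes exactly 1 symbol transition.
  11 — 2 symbol transitions
  0 | 1 | 11 — 4 symbol transitions
  (0 | 1 | 11)* — 4 symbol transitions
  (0 | 1 | 11)*01 — 6 symbol transitions
  ((0 | 1 | 11)*01)* — 6 symbol transitions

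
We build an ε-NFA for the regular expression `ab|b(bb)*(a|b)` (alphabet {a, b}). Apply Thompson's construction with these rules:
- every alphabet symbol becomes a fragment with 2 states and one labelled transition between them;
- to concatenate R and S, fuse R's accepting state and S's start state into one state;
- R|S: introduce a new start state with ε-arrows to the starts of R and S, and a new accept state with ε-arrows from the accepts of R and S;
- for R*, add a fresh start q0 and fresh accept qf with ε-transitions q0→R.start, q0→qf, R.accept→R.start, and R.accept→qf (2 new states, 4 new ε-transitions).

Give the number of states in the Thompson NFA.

16

By structural recursion:
Each of the 7 symbol leaves contributes a 2-state fragment.
  ab = 3 states
  bb = 3 states
  (bb)* = 5 states
  a|b = 6 states
  b(bb)*(a|b) = 11 states
  ab|b(bb)*(a|b) = 16 states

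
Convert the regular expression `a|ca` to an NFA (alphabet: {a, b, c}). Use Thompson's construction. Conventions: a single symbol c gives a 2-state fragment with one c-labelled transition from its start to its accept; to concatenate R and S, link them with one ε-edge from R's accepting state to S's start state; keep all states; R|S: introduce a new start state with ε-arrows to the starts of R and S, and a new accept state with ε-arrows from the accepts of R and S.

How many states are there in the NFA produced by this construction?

By structural recursion:
Each of the 3 symbol leaves contributes a 2-state fragment.
  ca — 4 states
  a|ca — 8 states

8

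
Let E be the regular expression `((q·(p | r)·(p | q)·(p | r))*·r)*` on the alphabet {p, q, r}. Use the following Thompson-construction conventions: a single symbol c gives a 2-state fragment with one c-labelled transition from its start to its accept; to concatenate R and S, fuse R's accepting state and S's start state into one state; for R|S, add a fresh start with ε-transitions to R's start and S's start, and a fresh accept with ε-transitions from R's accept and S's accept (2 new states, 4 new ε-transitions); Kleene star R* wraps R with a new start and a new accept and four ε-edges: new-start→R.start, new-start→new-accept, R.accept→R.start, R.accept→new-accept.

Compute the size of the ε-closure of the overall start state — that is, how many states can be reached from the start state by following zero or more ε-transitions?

5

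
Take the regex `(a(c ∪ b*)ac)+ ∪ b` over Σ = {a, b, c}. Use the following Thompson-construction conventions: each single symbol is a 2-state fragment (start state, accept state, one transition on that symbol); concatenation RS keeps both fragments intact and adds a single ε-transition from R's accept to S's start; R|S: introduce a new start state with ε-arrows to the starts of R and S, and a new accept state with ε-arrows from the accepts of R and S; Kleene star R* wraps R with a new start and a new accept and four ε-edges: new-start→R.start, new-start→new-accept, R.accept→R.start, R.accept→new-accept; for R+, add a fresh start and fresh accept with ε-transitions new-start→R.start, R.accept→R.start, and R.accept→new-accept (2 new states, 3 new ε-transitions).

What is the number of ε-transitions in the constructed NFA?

18

Building bottom-up:
Each of the 6 symbol leaves contributes 0 ε-transitions.
  b* — 4 ε-transitions
  c ∪ b* — 8 ε-transitions
  a(c ∪ b*)ac — 11 ε-transitions
  (a(c ∪ b*)ac)+ — 14 ε-transitions
  (a(c ∪ b*)ac)+ ∪ b — 18 ε-transitions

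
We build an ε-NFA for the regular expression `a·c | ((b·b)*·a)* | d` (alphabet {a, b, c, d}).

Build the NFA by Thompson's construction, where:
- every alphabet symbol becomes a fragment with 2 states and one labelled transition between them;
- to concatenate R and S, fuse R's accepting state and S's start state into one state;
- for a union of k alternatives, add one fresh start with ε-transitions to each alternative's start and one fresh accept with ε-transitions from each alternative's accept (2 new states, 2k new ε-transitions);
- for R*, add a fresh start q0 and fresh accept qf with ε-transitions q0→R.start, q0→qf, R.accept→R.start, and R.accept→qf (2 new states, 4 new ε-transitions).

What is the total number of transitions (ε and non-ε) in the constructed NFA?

20

Building bottom-up:
Each of the 6 symbol leaves contributes 1 transition (1 symbol, 0 ε).
  a·c : 2 transitions (2 symbol, 0 ε)
  b·b : 2 transitions (2 symbol, 0 ε)
  (b·b)* : 6 transitions (2 symbol, 4 ε)
  (b·b)*·a : 7 transitions (3 symbol, 4 ε)
  ((b·b)*·a)* : 11 transitions (3 symbol, 8 ε)
  a·c | ((b·b)*·a)* | d : 20 transitions (6 symbol, 14 ε)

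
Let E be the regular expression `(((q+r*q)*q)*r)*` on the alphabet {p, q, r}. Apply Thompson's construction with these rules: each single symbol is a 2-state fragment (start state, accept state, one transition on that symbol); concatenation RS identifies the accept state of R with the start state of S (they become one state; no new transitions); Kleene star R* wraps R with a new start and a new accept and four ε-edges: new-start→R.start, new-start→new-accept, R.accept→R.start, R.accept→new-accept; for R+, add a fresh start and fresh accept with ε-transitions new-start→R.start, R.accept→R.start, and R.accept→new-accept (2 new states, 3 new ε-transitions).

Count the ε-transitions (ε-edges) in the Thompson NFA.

Building bottom-up:
Each of the 5 symbol leaves contributes 0 ε-transitions.
  q+ : 3 ε-transitions
  r* : 4 ε-transitions
  q+r*q : 7 ε-transitions
  (q+r*q)* : 11 ε-transitions
  (q+r*q)*q : 11 ε-transitions
  ((q+r*q)*q)* : 15 ε-transitions
  ((q+r*q)*q)*r : 15 ε-transitions
  (((q+r*q)*q)*r)* : 19 ε-transitions

19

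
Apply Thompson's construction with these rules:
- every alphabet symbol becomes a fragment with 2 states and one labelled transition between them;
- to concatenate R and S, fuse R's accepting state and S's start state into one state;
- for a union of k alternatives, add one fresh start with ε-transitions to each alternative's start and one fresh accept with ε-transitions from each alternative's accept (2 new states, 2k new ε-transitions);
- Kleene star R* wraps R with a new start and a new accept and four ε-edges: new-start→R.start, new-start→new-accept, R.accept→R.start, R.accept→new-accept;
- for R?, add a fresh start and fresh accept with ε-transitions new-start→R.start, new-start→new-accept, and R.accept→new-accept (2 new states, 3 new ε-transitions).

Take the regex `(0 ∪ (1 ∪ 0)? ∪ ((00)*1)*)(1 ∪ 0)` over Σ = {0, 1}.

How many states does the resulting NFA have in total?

Per subexpression:
Each of the 8 symbol leaves contributes a 2-state fragment.
  1 ∪ 0 → 6 states
  (1 ∪ 0)? → 8 states
  00 → 3 states
  (00)* → 5 states
  (00)*1 → 6 states
  ((00)*1)* → 8 states
  0 ∪ (1 ∪ 0)? ∪ ((00)*1)* → 20 states
  1 ∪ 0 → 6 states
  (0 ∪ (1 ∪ 0)? ∪ ((00)*1)*)(1 ∪ 0) → 25 states

25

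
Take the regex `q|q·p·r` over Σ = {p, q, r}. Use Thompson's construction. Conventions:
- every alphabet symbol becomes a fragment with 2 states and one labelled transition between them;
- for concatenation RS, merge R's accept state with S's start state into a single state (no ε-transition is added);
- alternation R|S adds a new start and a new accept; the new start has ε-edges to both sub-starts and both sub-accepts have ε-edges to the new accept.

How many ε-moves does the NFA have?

Per subexpression:
Each of the 4 symbol leaves contributes 0 ε-transitions.
  q·p·r = 0 ε-transitions
  q|q·p·r = 4 ε-transitions

4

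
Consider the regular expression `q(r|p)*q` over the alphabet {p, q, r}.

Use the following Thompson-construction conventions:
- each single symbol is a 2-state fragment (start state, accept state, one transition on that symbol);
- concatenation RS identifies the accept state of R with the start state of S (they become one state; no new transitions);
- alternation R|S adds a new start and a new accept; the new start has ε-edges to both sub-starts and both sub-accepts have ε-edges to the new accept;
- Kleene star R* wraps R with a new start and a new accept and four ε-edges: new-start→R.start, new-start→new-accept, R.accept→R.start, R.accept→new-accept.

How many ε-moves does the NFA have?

Per subexpression:
Each of the 4 symbol leaves contributes 0 ε-transitions.
  r|p → 4 ε-transitions
  (r|p)* → 8 ε-transitions
  q(r|p)*q → 8 ε-transitions

8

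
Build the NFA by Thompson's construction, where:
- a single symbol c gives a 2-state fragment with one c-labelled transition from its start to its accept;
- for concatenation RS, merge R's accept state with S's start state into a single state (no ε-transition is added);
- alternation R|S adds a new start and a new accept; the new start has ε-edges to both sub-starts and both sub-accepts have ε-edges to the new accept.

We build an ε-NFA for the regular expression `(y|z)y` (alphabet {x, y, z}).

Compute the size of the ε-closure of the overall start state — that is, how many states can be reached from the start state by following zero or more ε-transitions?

3

Compute the ε-closure size of each fragment's start state recursively; a symbol fragment's start has no outgoing ε-edge, so its closure is just itself (size 1).
  y|z — C = 1 + 1 + 1 = 3 (the new accept is not ε-reachable since no branch accepts ε)
  (y|z)y — same as the first factor's closure: C = 3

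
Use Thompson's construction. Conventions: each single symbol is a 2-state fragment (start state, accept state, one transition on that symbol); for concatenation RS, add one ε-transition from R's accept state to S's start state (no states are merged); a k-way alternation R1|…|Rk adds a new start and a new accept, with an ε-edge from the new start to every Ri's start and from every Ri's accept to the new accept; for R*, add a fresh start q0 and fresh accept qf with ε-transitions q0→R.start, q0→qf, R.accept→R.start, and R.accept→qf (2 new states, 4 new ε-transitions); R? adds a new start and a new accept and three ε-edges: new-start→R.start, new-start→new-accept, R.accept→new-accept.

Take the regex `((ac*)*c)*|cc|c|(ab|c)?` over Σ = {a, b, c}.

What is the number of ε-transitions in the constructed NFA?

Building bottom-up:
Each of the 9 symbol leaves contributes 0 ε-transitions.
  c* : 4 ε-transitions
  ac* : 5 ε-transitions
  (ac*)* : 9 ε-transitions
  (ac*)*c : 10 ε-transitions
  ((ac*)*c)* : 14 ε-transitions
  cc : 1 ε-transition
  ab : 1 ε-transition
  ab|c : 5 ε-transitions
  (ab|c)? : 8 ε-transitions
  ((ac*)*c)*|cc|c|(ab|c)? : 31 ε-transitions

31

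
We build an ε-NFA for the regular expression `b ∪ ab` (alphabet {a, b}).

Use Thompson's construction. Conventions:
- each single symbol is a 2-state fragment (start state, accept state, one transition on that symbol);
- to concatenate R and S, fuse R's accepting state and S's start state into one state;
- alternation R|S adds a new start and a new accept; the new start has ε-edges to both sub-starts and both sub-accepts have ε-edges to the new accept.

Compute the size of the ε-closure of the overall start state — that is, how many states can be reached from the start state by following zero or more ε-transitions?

3

Work bottom-up. For each fragment F, track |ε-closure(F.start)| and whether F's accept lies in that closure (i.e. whether F accepts ε). A single-symbol fragment has closure size 1 and does not accept ε.
  ab : |ε-closure| equals the left operand's closure size = 1 (its accept is not ε-reachable, so the closure stops there)
  b ∪ ab : |ε-closure| = 1 + 1 + 1 = 3 (the new accept is not ε-reachable since no branch accepts ε)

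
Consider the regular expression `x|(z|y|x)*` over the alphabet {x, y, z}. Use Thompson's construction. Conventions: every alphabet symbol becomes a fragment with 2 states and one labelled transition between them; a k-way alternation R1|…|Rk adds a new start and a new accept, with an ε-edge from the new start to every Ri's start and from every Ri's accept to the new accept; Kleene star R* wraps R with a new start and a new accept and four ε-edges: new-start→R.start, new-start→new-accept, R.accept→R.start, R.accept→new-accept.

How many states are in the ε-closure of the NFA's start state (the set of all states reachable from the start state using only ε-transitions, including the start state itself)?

Let C(F) = |ε-closure(F.start)| within fragment F, and note whether F accepts ε. Symbol fragments have C = 1 and do not accept ε. Then:
  z|y|x → |ε-closure| = 1 + 1 + 1 + 1 = 4 (the new accept is not ε-reachable since no branch accepts ε)
  (z|y|x)* → the star's fresh start ε-reaches both the body's start and the fresh accept: |ε-closure| = 2 + 4 = 6
  x|(z|y|x)* → new start ε-reaches every alternative's start; at least one alternative accepts ε, so the union's new accept is reached too: |ε-closure| = 1 + 1 + 6 + 1 = 9

9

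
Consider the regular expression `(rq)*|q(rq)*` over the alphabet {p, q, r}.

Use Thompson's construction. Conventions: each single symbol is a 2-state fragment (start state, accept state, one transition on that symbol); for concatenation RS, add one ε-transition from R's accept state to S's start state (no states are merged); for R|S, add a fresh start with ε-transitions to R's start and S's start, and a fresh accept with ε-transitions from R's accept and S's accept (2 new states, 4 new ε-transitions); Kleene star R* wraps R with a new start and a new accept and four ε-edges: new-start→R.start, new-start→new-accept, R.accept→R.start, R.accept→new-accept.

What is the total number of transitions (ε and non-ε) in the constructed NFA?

20

By structural recursion:
Each of the 5 symbol leaves contributes 1 transition (1 symbol, 0 ε).
  rq : 3 transitions (2 symbol, 1 ε)
  (rq)* : 7 transitions (2 symbol, 5 ε)
  rq : 3 transitions (2 symbol, 1 ε)
  (rq)* : 7 transitions (2 symbol, 5 ε)
  q(rq)* : 9 transitions (3 symbol, 6 ε)
  (rq)*|q(rq)* : 20 transitions (5 symbol, 15 ε)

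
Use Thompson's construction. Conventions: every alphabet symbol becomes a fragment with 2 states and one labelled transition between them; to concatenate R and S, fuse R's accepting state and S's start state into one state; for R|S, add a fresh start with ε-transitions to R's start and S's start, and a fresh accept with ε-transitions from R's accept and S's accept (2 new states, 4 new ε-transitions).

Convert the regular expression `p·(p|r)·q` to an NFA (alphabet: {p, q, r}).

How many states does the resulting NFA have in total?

Building bottom-up:
Each of the 4 symbol leaves contributes a 2-state fragment.
  p|r — 6 states
  p·(p|r)·q — 8 states

8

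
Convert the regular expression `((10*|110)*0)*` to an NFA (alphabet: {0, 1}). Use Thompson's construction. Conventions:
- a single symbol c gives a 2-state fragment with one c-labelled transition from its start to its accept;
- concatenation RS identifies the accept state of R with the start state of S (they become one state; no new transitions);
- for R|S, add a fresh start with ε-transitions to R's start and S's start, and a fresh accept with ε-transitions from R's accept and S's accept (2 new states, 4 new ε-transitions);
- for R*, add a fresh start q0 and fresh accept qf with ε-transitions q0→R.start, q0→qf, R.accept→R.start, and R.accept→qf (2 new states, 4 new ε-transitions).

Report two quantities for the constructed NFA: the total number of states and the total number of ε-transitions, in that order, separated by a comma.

16, 16

Bottom-up over the parse tree:
Each of the 6 symbol leaves contributes 2 states and 0 ε-transitions.
  0* : 4 states, 4 ε-transitions
  10* : 5 states, 4 ε-transitions
  110 : 4 states, 0 ε-transitions
  10*|110 : 11 states, 8 ε-transitions
  (10*|110)* : 13 states, 12 ε-transitions
  (10*|110)*0 : 14 states, 12 ε-transitions
  ((10*|110)*0)* : 16 states, 16 ε-transitions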